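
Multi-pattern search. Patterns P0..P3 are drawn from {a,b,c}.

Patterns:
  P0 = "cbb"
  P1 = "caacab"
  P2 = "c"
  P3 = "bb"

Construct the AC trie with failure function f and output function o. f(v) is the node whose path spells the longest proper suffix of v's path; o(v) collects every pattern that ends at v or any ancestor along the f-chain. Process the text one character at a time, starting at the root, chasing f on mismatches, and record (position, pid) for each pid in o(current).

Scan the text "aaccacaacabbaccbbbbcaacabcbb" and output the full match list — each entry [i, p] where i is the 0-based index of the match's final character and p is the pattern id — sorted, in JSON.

Build automaton:
Trie nodes:
  0='ε' goto b→9 c→1
  1='c' goto a→4 b→2  [P2 ends]
  2='cb' goto b→3
  3='cbb' goto ·  [P0 ends]
  4='ca' goto a→5
  5='caa' goto c→6
  6='caac' goto a→7
  7='caaca' goto b→8
  8='caacab' goto ·  [P1 ends]
  9='b' goto b→10
  10='bb' goto ·  [P3 ends]

Failure links (BFS by depth):
  n1('c'): parent n0 fail=0; on 'c' 0 → fail=0;  out {2}∪∅={2}
  n9('b'): parent n0 fail=0; on 'b' 0 → fail=0;  out ∅∪∅=∅
  n2('cb'): parent n1 fail=0; on 'b' 0 → fail=9;  out ∅∪∅=∅
  n4('ca'): parent n1 fail=0; on 'a' 0 → fail=0;  out ∅∪∅=∅
  n10('bb'): parent n9 fail=0; on 'b' 0 → fail=9;  out {3}∪∅={3}
  n3('cbb'): parent n2 fail=9; on 'b' 9 → fail=10;  out {0}∪{3}={0,3}
  n5('caa'): parent n4 fail=0; on 'a' 0 → fail=0;  out ∅∪∅=∅
  n6('caac'): parent n5 fail=0; on 'c' 0 → fail=1;  out ∅∪{2}={2}
  n7('caaca'): parent n6 fail=1; on 'a' 1 → fail=4;  out ∅∪∅=∅
  n8('caacab'): parent n7 fail=4; on 'b' 4→0 → fail=9;  out {1}∪∅={1}

Run:
i=0 'a': node 0→0
i=1 'a': node 0→0
i=2 'c': node 0→1  ** P2@[2:2]
i=3 'c': node 1→1 ·f  ** P2@[3:3]
i=4 'a': node 1→4
i=5 'c': node 4→1 ·f  ** P2@[5:5]
i=6 'a': node 1→4
i=7 'a': node 4→5
i=8 'c': node 5→6  ** P2@[8:8]
i=9 'a': node 6→7
i=10 'b': node 7→8  ** P1@[5:10]
i=11 'b': node 8→10 ·f  ** P3@[10:11]
i=12 'a': node 10→0 ·f
i=13 'c': node 0→1  ** P2@[13:13]
i=14 'c': node 1→1 ·f  ** P2@[14:14]
i=15 'b': node 1→2
i=16 'b': node 2→3  ** P0@[14:16],P3@[15:16]
i=17 'b': node 3→10 ·f  ** P3@[16:17]
i=18 'b': node 10→10 ·f  ** P3@[17:18]
i=19 'c': node 10→1 ·f  ** P2@[19:19]
i=20 'a': node 1→4
i=21 'a': node 4→5
i=22 'c': node 5→6  ** P2@[22:22]
i=23 'a': node 6→7
i=24 'b': node 7→8  ** P1@[19:24]
i=25 'c': node 8→1 ·f  ** P2@[25:25]
i=26 'b': node 1→2
i=27 'b': node 2→3  ** P0@[25:27],P3@[26:27]

All matches (sorted): [[2,2],[3,2],[5,2],[8,2],[10,1],[11,3],[13,2],[14,2],[16,0],[16,3],[17,3],[18,3],[19,2],[22,2],[24,1],[25,2],[27,0],[27,3]]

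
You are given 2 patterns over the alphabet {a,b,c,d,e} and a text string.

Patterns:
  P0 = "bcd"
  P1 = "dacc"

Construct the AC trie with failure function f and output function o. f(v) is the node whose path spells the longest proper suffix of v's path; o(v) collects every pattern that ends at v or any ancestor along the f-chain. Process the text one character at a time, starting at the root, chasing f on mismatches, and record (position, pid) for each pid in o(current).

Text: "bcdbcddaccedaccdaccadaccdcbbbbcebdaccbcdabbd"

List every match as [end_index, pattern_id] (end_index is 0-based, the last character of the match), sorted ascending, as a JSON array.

Build automaton:
Trie (insert patterns):
  0='ε' goto b→1 d→4
  1='b' goto c→2
  2='bc' goto d→3
  3='bcd' goto ·  [P0 ends]
  4='d' goto a→5
  5='da' goto c→6
  6='dac' goto c→7
  7='dacc' goto ·  [P1 ends]

Failure links (BFS by depth):
  n1('b'): parent n0 fail=0; on 'b' 0 → fail=0;  out ∅∪∅=∅
  n4('d'): parent n0 fail=0; on 'd' 0 → fail=0;  out ∅∪∅=∅
  n2('bc'): parent n1 fail=0; on 'c' 0 → fail=0;  out ∅∪∅=∅
  n5('da'): parent n4 fail=0; on 'a' 0 → fail=0;  out ∅∪∅=∅
  n3('bcd'): parent n2 fail=0; on 'd' 0 → fail=4;  out {0}∪∅={0}
  n6('dac'): parent n5 fail=0; on 'c' 0 → fail=0;  out ∅∪∅=∅
  n7('dacc'): parent n6 fail=0; on 'c' 0 → fail=0;  out {1}∪∅={1}

Text stream:
pos 0 'b': at 1
pos 1 'c': at 2
pos 2 'd': at 3  → match P0@[0:2]
pos 3 'b': at 1 (via fail)
pos 4 'c': at 2
pos 5 'd': at 3  → match P0@[3:5]
pos 6 'd': at 4 (via fail)
pos 7 'a': at 5
pos 8 'c': at 6
pos 9 'c': at 7  → match P1@[6:9]
pos 10 'e': at 0 (via fail)
pos 11 'd': at 4
pos 12 'a': at 5
pos 13 'c': at 6
pos 14 'c': at 7  → match P1@[11:14]
pos 15 'd': at 4 (via fail)
pos 16 'a': at 5
pos 17 'c': at 6
pos 18 'c': at 7  → match P1@[15:18]
pos 19 'a': at 0 (via fail)
pos 20 'd': at 4
pos 21 'a': at 5
pos 22 'c': at 6
pos 23 'c': at 7  → match P1@[20:23]
pos 24 'd': at 4 (via fail)
pos 25 'c': at 0 (via fail)
pos 26 'b': at 1
pos 27 'b': at 1 (via fail)
pos 28 'b': at 1 (via fail)
pos 29 'b': at 1 (via fail)
pos 30 'c': at 2
pos 31 'e': at 0 (via fail)
pos 32 'b': at 1
pos 33 'd': at 4 (via fail)
pos 34 'a': at 5
pos 35 'c': at 6
pos 36 'c': at 7  → match P1@[33:36]
pos 37 'b': at 1 (via fail)
pos 38 'c': at 2
pos 39 'd': at 3  → match P0@[37:39]
pos 40 'a': at 5 (via fail)
pos 41 'b': at 1 (via fail)
pos 42 'b': at 1 (via fail)
pos 43 'd': at 4 (via fail)

Result: [[2,0],[5,0],[9,1],[14,1],[18,1],[23,1],[36,1],[39,0]]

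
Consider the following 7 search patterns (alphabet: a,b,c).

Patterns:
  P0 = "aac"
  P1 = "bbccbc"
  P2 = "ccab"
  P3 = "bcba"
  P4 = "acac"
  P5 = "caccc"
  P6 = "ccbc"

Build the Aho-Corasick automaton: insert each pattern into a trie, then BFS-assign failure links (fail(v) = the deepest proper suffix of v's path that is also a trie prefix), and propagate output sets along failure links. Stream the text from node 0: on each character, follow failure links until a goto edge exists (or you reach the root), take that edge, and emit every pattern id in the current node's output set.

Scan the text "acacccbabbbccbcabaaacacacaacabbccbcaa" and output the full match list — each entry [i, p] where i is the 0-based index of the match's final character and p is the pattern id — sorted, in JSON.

Build automaton:
Trie nodes:
  n0 'ε': a→1 b→4 c→10
  n1 'a': a→2 c→17
  n2 'aa': c→3
  n3 'aac': ·  [P0 ends]
  n4 'b': b→5 c→14
  n5 'bb': c→6
  n6 'bbc': c→7
  n7 'bbcc': b→8
  n8 'bbccb': c→9
  n9 'bbccbc': ·  [P1 ends]
  n10 'c': a→20 c→11
  n11 'cc': a→12 b→24
  n12 'cca': b→13
  n13 'ccab': ·  [P2 ends]
  n14 'bc': b→15
  n15 'bcb': a→16
  n16 'bcba': ·  [P3 ends]
  n17 'ac': a→18
  n18 'aca': c→19
  n19 'acac': ·  [P4 ends]
  n20 'ca': c→21
  n21 'cac': c→22
  n22 'cacc': c→23
  n23 'caccc': ·  [P5 ends]
  n24 'ccb': c→25
  n25 'ccbc': ·  [P6 ends]

BFS fail/out derivation:
  fail(1) 'a': from fail(0)=0 chase 'a': 0 ⇒ 0;  out=∅∪out(0)=∅
  fail(4) 'b': from fail(0)=0 chase 'b': 0 ⇒ 0;  out=∅∪out(0)=∅
  fail(10) 'c': from fail(0)=0 chase 'c': 0 ⇒ 0;  out=∅∪out(0)=∅
  fail(2) 'aa': from fail(1)=0 chase 'a': 0 ⇒ 1;  out=∅∪out(1)=∅
  fail(5) 'bb': from fail(4)=0 chase 'b': 0 ⇒ 4;  out=∅∪out(4)=∅
  fail(11) 'cc': from fail(10)=0 chase 'c': 0 ⇒ 10;  out=∅∪out(10)=∅
  fail(14) 'bc': from fail(4)=0 chase 'c': 0 ⇒ 10;  out=∅∪out(10)=∅
  fail(17) 'ac': from fail(1)=0 chase 'c': 0 ⇒ 10;  out=∅∪out(10)=∅
  fail(20) 'ca': from fail(10)=0 chase 'a': 0 ⇒ 1;  out=∅∪out(1)=∅
  fail(3) 'aac': from fail(2)=1 chase 'c': 1 ⇒ 17;  out={0}∪out(17)={0}
  fail(6) 'bbc': from fail(5)=4 chase 'c': 4 ⇒ 14;  out=∅∪out(14)=∅
  fail(12) 'cca': from fail(11)=10 chase 'a': 10 ⇒ 20;  out=∅∪out(20)=∅
  fail(15) 'bcb': from fail(14)=10 chase 'b': 10→0 ⇒ 4;  out=∅∪out(4)=∅
  fail(18) 'aca': from fail(17)=10 chase 'a': 10 ⇒ 20;  out=∅∪out(20)=∅
  fail(21) 'cac': from fail(20)=1 chase 'c': 1 ⇒ 17;  out=∅∪out(17)=∅
  fail(24) 'ccb': from fail(11)=10 chase 'b': 10→0 ⇒ 4;  out=∅∪out(4)=∅
  fail(7) 'bbcc': from fail(6)=14 chase 'c': 14→10 ⇒ 11;  out=∅∪out(11)=∅
  fail(13) 'ccab': from fail(12)=20 chase 'b': 20→1→0 ⇒ 4;  out={2}∪out(4)={2}
  fail(16) 'bcba': from fail(15)=4 chase 'a': 4→0 ⇒ 1;  out={3}∪out(1)={3}
  fail(19) 'acac': from fail(18)=20 chase 'c': 20 ⇒ 21;  out={4}∪out(21)={4}
  fail(22) 'cacc': from fail(21)=17 chase 'c': 17→10 ⇒ 11;  out=∅∪out(11)=∅
  fail(25) 'ccbc': from fail(24)=4 chase 'c': 4 ⇒ 14;  out={6}∪out(14)={6}
  fail(8) 'bbccb': from fail(7)=11 chase 'b': 11 ⇒ 24;  out=∅∪out(24)=∅
  fail(23) 'caccc': from fail(22)=11 chase 'c': 11→10 ⇒ 11;  out={5}∪out(11)={5}
  fail(9) 'bbccbc': from fail(8)=24 chase 'c': 24 ⇒ 25;  out={1}∪out(25)={1,6}

Scan:
i=0 'a': node 0→1
i=1 'c': node 1→17
i=2 'a': node 17→18
i=3 'c': node 18→19  emit P4@[0:3]
i=4 'c': node 19→22 (fail-walked)
i=5 'c': node 22→23  emit P5@[1:5]
i=6 'b': node 23→24 (fail-walked)
i=7 'a': node 24→1 (fail-walked)
i=8 'b': node 1→4 (fail-walked)
i=9 'b': node 4→5
i=10 'b': node 5→5 (fail-walked)
i=11 'c': node 5→6
i=12 'c': node 6→7
i=13 'b': node 7→8
i=14 'c': node 8→9  emit P1@[9:14],P6@[11:14]
i=15 'a': node 9→20 (fail-walked)
i=16 'b': node 20→4 (fail-walked)
i=17 'a': node 4→1 (fail-walked)
i=18 'a': node 1→2
i=19 'a': node 2→2 (fail-walked)
i=20 'c': node 2→3  emit P0@[18:20]
i=21 'a': node 3→18 (fail-walked)
i=22 'c': node 18→19  emit P4@[19:22]
i=23 'a': node 19→18 (fail-walked)
i=24 'c': node 18→19  emit P4@[21:24]
i=25 'a': node 19→18 (fail-walked)
i=26 'a': node 18→2 (fail-walked)
i=27 'c': node 2→3  emit P0@[25:27]
i=28 'a': node 3→18 (fail-walked)
i=29 'b': node 18→4 (fail-walked)
i=30 'b': node 4→5
i=31 'c': node 5→6
i=32 'c': node 6→7
i=33 'b': node 7→8
i=34 'c': node 8→9  emit P1@[29:34],P6@[31:34]
i=35 'a': node 9→20 (fail-walked)
i=36 'a': node 20→2 (fail-walked)

Result: [[3,4],[5,5],[14,1],[14,6],[20,0],[22,4],[24,4],[27,0],[34,1],[34,6]]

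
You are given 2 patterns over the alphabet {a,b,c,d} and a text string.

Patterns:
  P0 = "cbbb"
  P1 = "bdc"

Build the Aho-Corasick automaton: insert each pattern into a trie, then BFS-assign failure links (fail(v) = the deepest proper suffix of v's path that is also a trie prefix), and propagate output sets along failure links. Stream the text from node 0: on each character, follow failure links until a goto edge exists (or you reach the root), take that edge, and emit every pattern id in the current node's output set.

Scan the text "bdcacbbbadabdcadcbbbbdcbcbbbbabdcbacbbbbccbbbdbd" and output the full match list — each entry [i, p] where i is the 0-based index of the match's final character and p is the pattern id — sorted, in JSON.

Build:
Trie nodes:
  0='ε' goto b→5 c→1
  1='c' goto b→2
  2='cb' goto b→3
  3='cbb' goto b→4
  4='cbbb' goto ·  [P0 ends]
  5='b' goto d→6
  6='bd' goto c→7
  7='bdc' goto ·  [P1 ends]

BFS fail/out derivation:
  n1('c'): parent n0 fail=0; on 'c' 0 → fail=0;  out ∅∪∅=∅
  n5('b'): parent n0 fail=0; on 'b' 0 → fail=0;  out ∅∪∅=∅
  n2('cb'): parent n1 fail=0; on 'b' 0 → fail=5;  out ∅∪∅=∅
  n6('bd'): parent n5 fail=0; on 'd' 0 → fail=0;  out ∅∪∅=∅
  n3('cbb'): parent n2 fail=5; on 'b' 5→0 → fail=5;  out ∅∪∅=∅
  n7('bdc'): parent n6 fail=0; on 'c' 0 → fail=1;  out {1}∪∅={1}
  n4('cbbb'): parent n3 fail=5; on 'b' 5→0 → fail=5;  out {0}∪∅={0}

Text stream:
pos 0 'b': at 5
pos 1 'd': at 6
pos 2 'c': at 7  → match P1@[0:2]
pos 3 'a': at 0 (fail-walked)
pos 4 'c': at 1
pos 5 'b': at 2
pos 6 'b': at 3
pos 7 'b': at 4  → match P0@[4:7]
pos 8 'a': at 0 (fail-walked)
pos 9 'd': at 0
pos 10 'a': at 0
pos 11 'b': at 5
pos 12 'd': at 6
pos 13 'c': at 7  → match P1@[11:13]
pos 14 'a': at 0 (fail-walked)
pos 15 'd': at 0
pos 16 'c': at 1
pos 17 'b': at 2
pos 18 'b': at 3
pos 19 'b': at 4  → match P0@[16:19]
pos 20 'b': at 5 (fail-walked)
pos 21 'd': at 6
pos 22 'c': at 7  → match P1@[20:22]
pos 23 'b': at 2 (fail-walked)
pos 24 'c': at 1 (fail-walked)
pos 25 'b': at 2
pos 26 'b': at 3
pos 27 'b': at 4  → match P0@[24:27]
pos 28 'b': at 5 (fail-walked)
pos 29 'a': at 0 (fail-walked)
pos 30 'b': at 5
pos 31 'd': at 6
pos 32 'c': at 7  → match P1@[30:32]
pos 33 'b': at 2 (fail-walked)
pos 34 'a': at 0 (fail-walked)
pos 35 'c': at 1
pos 36 'b': at 2
pos 37 'b': at 3
pos 38 'b': at 4  → match P0@[35:38]
pos 39 'b': at 5 (fail-walked)
pos 40 'c': at 1 (fail-walked)
pos 41 'c': at 1 (fail-walked)
pos 42 'b': at 2
pos 43 'b': at 3
pos 44 'b': at 4  → match P0@[41:44]
pos 45 'd': at 6 (fail-walked)
pos 46 'b': at 5 (fail-walked)
pos 47 'd': at 6

All matches (sorted): [[2,1],[7,0],[13,1],[19,0],[22,1],[27,0],[32,1],[38,0],[44,0]]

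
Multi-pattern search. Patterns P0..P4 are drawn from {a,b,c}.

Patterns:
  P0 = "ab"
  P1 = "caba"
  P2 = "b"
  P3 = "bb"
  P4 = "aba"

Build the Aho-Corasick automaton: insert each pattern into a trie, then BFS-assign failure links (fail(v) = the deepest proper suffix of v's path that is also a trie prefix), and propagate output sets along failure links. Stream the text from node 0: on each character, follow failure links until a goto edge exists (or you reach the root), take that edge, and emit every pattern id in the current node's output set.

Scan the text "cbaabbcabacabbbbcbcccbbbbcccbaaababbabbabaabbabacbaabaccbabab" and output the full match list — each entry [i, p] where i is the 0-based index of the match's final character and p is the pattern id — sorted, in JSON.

Build automaton:
Trie nodes:
  0='ε' goto a→1 b→7 c→3
  1='a' goto b→2
  2='ab' goto a→9  ←P0
  3='c' goto a→4
  4='ca' goto b→5
  5='cab' goto a→6
  6='caba' goto ·  ←P1
  7='b' goto b→8  ←P2
  8='bb' goto ·  ←P3
  9='aba' goto ·  ←P4

BFS fail/out derivation:
  n1('a'): parent n0 fail=0; on 'a' 0 → fail=0;  out ∅∪∅=∅
  n3('c'): parent n0 fail=0; on 'c' 0 → fail=0;  out ∅∪∅=∅
  n7('b'): parent n0 fail=0; on 'b' 0 → fail=0;  out {2}∪∅={2}
  n2('ab'): parent n1 fail=0; on 'b' 0 → fail=7;  out {0}∪{2}={0,2}
  n4('ca'): parent n3 fail=0; on 'a' 0 → fail=1;  out ∅∪∅=∅
  n8('bb'): parent n7 fail=0; on 'b' 0 → fail=7;  out {3}∪{2}={2,3}
  n5('cab'): parent n4 fail=1; on 'b' 1 → fail=2;  out ∅∪{0,2}={0,2}
  n9('aba'): parent n2 fail=7; on 'a' 7→0 → fail=1;  out {4}∪∅={4}
  n6('caba'): parent n5 fail=2; on 'a' 2 → fail=9;  out {1}∪{4}={1,4}

Scan:
i=0 'c': node 0→3
i=1 'b': node 3→7 (via fail)  ** P2@[1:1]
i=2 'a': node 7→1 (via fail)
i=3 'a': node 1→1 (via fail)
i=4 'b': node 1→2  ** P0@[3:4],P2@[4:4]
i=5 'b': node 2→8 (via fail)  ** P2@[5:5],P3@[4:5]
i=6 'c': node 8→3 (via fail)
i=7 'a': node 3→4
i=8 'b': node 4→5  ** P0@[7:8],P2@[8:8]
i=9 'a': node 5→6  ** P1@[6:9],P4@[7:9]
i=10 'c': node 6→3 (via fail)
i=11 'a': node 3→4
i=12 'b': node 4→5  ** P0@[11:12],P2@[12:12]
i=13 'b': node 5→8 (via fail)  ** P2@[13:13],P3@[12:13]
i=14 'b': node 8→8 (via fail)  ** P2@[14:14],P3@[13:14]
i=15 'b': node 8→8 (via fail)  ** P2@[15:15],P3@[14:15]
i=16 'c': node 8→3 (via fail)
i=17 'b': node 3→7 (via fail)  ** P2@[17:17]
i=18 'c': node 7→3 (via fail)
i=19 'c': node 3→3 (via fail)
i=20 'c': node 3→3 (via fail)
i=21 'b': node 3→7 (via fail)  ** P2@[21:21]
i=22 'b': node 7→8  ** P2@[22:22],P3@[21:22]
i=23 'b': node 8→8 (via fail)  ** P2@[23:23],P3@[22:23]
i=24 'b': node 8→8 (via fail)  ** P2@[24:24],P3@[23:24]
i=25 'c': node 8→3 (via fail)
i=26 'c': node 3→3 (via fail)
i=27 'c': node 3→3 (via fail)
i=28 'b': node 3→7 (via fail)  ** P2@[28:28]
i=29 'a': node 7→1 (via fail)
i=30 'a': node 1→1 (via fail)
i=31 'a': node 1→1 (via fail)
i=32 'b': node 1→2  ** P0@[31:32],P2@[32:32]
i=33 'a': node 2→9  ** P4@[31:33]
i=34 'b': node 9→2 (via fail)  ** P0@[33:34],P2@[34:34]
i=35 'b': node 2→8 (via fail)  ** P2@[35:35],P3@[34:35]
i=36 'a': node 8→1 (via fail)
i=37 'b': node 1→2  ** P0@[36:37],P2@[37:37]
i=38 'b': node 2→8 (via fail)  ** P2@[38:38],P3@[37:38]
i=39 'a': node 8→1 (via fail)
i=40 'b': node 1→2  ** P0@[39:40],P2@[40:40]
i=41 'a': node 2→9  ** P4@[39:41]
i=42 'a': node 9→1 (via fail)
i=43 'b': node 1→2  ** P0@[42:43],P2@[43:43]
i=44 'b': node 2→8 (via fail)  ** P2@[44:44],P3@[43:44]
i=45 'a': node 8→1 (via fail)
i=46 'b': node 1→2  ** P0@[45:46],P2@[46:46]
i=47 'a': node 2→9  ** P4@[45:47]
i=48 'c': node 9→3 (via fail)
i=49 'b': node 3→7 (via fail)  ** P2@[49:49]
i=50 'a': node 7→1 (via fail)
i=51 'a': node 1→1 (via fail)
i=52 'b': node 1→2  ** P0@[51:52],P2@[52:52]
i=53 'a': node 2→9  ** P4@[51:53]
i=54 'c': node 9→3 (via fail)
i=55 'c': node 3→3 (via fail)
i=56 'b': node 3→7 (via fail)  ** P2@[56:56]
i=57 'a': node 7→1 (via fail)
i=58 'b': node 1→2  ** P0@[57:58],P2@[58:58]
i=59 'a': node 2→9  ** P4@[57:59]
i=60 'b': node 9→2 (via fail)  ** P0@[59:60],P2@[60:60]

All matches (sorted): [[1,2],[4,0],[4,2],[5,2],[5,3],[8,0],[8,2],[9,1],[9,4],[12,0],[12,2],[13,2],[13,3],[14,2],[14,3],[15,2],[15,3],[17,2],[21,2],[22,2],[22,3],[23,2],[23,3],[24,2],[24,3],[28,2],[32,0],[32,2],[33,4],[34,0],[34,2],[35,2],[35,3],[37,0],[37,2],[38,2],[38,3],[40,0],[40,2],[41,4],[43,0],[43,2],[44,2],[44,3],[46,0],[46,2],[47,4],[49,2],[52,0],[52,2],[53,4],[56,2],[58,0],[58,2],[59,4],[60,0],[60,2]]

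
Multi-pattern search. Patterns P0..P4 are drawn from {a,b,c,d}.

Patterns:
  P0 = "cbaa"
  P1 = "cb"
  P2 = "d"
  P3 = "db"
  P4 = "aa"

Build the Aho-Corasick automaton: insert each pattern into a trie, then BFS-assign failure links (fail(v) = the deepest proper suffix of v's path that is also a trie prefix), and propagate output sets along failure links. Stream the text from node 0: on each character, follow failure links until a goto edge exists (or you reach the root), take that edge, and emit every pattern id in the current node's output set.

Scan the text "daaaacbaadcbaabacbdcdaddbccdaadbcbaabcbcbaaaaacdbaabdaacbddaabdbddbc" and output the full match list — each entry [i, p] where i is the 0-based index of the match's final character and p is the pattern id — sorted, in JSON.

Construct AC machine:
Trie (insert patterns):
  0='ε' goto a→7 c→1 d→5
  1='c' goto b→2
  2='cb' goto a→3  [P1 ends]
  3='cba' goto a→4
  4='cbaa' goto ·  [P0 ends]
  5='d' goto b→6  [P2 ends]
  6='db' goto ·  [P3 ends]
  7='a' goto a→8
  8='aa' goto ·  [P4 ends]

BFS fail/out derivation:
  n1('c'): parent n0 fail=0; on 'c' 0 → fail=0;  out ∅∪∅=∅
  n5('d'): parent n0 fail=0; on 'd' 0 → fail=0;  out {2}∪∅={2}
  n7('a'): parent n0 fail=0; on 'a' 0 → fail=0;  out ∅∪∅=∅
  n2('cb'): parent n1 fail=0; on 'b' 0 → fail=0;  out {1}∪∅={1}
  n6('db'): parent n5 fail=0; on 'b' 0 → fail=0;  out {3}∪∅={3}
  n8('aa'): parent n7 fail=0; on 'a' 0 → fail=7;  out {4}∪∅={4}
  n3('cba'): parent n2 fail=0; on 'a' 0 → fail=7;  out ∅∪∅=∅
  n4('cbaa'): parent n3 fail=7; on 'a' 7 → fail=8;  out {0}∪{4}={0,4}

Text stream:
i=0 'd': node 0→5  ** P2@[0:0]
i=1 'a': node 5→7 (via fail)
i=2 'a': node 7→8  ** P4@[1:2]
i=3 'a': node 8→8 (via fail)  ** P4@[2:3]
i=4 'a': node 8→8 (via fail)  ** P4@[3:4]
i=5 'c': node 8→1 (via fail)
i=6 'b': node 1→2  ** P1@[5:6]
i=7 'a': node 2→3
i=8 'a': node 3→4  ** P0@[5:8],P4@[7:8]
i=9 'd': node 4→5 (via fail)  ** P2@[9:9]
i=10 'c': node 5→1 (via fail)
i=11 'b': node 1→2  ** P1@[10:11]
i=12 'a': node 2→3
i=13 'a': node 3→4  ** P0@[10:13],P4@[12:13]
i=14 'b': node 4→0 (via fail)
i=15 'a': node 0→7
i=16 'c': node 7→1 (via fail)
i=17 'b': node 1→2  ** P1@[16:17]
i=18 'd': node 2→5 (via fail)  ** P2@[18:18]
i=19 'c': node 5→1 (via fail)
i=20 'd': node 1→5 (via fail)  ** P2@[20:20]
i=21 'a': node 5→7 (via fail)
i=22 'd': node 7→5 (via fail)  ** P2@[22:22]
i=23 'd': node 5→5 (via fail)  ** P2@[23:23]
i=24 'b': node 5→6  ** P3@[23:24]
i=25 'c': node 6→1 (via fail)
i=26 'c': node 1→1 (via fail)
i=27 'd': node 1→5 (via fail)  ** P2@[27:27]
i=28 'a': node 5→7 (via fail)
i=29 'a': node 7→8  ** P4@[28:29]
i=30 'd': node 8→5 (via fail)  ** P2@[30:30]
i=31 'b': node 5→6  ** P3@[30:31]
i=32 'c': node 6→1 (via fail)
i=33 'b': node 1→2  ** P1@[32:33]
i=34 'a': node 2→3
i=35 'a': node 3→4  ** P0@[32:35],P4@[34:35]
i=36 'b': node 4→0 (via fail)
i=37 'c': node 0→1
i=38 'b': node 1→2  ** P1@[37:38]
i=39 'c': node 2→1 (via fail)
i=40 'b': node 1→2  ** P1@[39:40]
i=41 'a': node 2→3
i=42 'a': node 3→4  ** P0@[39:42],P4@[41:42]
i=43 'a': node 4→8 (via fail)  ** P4@[42:43]
i=44 'a': node 8→8 (via fail)  ** P4@[43:44]
i=45 'a': node 8→8 (via fail)  ** P4@[44:45]
i=46 'c': node 8→1 (via fail)
i=47 'd': node 1→5 (via fail)  ** P2@[47:47]
i=48 'b': node 5→6  ** P3@[47:48]
i=49 'a': node 6→7 (via fail)
i=50 'a': node 7→8  ** P4@[49:50]
i=51 'b': node 8→0 (via fail)
i=52 'd': node 0→5  ** P2@[52:52]
i=53 'a': node 5→7 (via fail)
i=54 'a': node 7→8  ** P4@[53:54]
i=55 'c': node 8→1 (via fail)
i=56 'b': node 1→2  ** P1@[55:56]
i=57 'd': node 2→5 (via fail)  ** P2@[57:57]
i=58 'd': node 5→5 (via fail)  ** P2@[58:58]
i=59 'a': node 5→7 (via fail)
i=60 'a': node 7→8  ** P4@[59:60]
i=61 'b': node 8→0 (via fail)
i=62 'd': node 0→5  ** P2@[62:62]
i=63 'b': node 5→6  ** P3@[62:63]
i=64 'd': node 6→5 (via fail)  ** P2@[64:64]
i=65 'd': node 5→5 (via fail)  ** P2@[65:65]
i=66 'b': node 5→6  ** P3@[65:66]
i=67 'c': node 6→1 (via fail)

Result: [[0,2],[2,4],[3,4],[4,4],[6,1],[8,0],[8,4],[9,2],[11,1],[13,0],[13,4],[17,1],[18,2],[20,2],[22,2],[23,2],[24,3],[27,2],[29,4],[30,2],[31,3],[33,1],[35,0],[35,4],[38,1],[40,1],[42,0],[42,4],[43,4],[44,4],[45,4],[47,2],[48,3],[50,4],[52,2],[54,4],[56,1],[57,2],[58,2],[60,4],[62,2],[63,3],[64,2],[65,2],[66,3]]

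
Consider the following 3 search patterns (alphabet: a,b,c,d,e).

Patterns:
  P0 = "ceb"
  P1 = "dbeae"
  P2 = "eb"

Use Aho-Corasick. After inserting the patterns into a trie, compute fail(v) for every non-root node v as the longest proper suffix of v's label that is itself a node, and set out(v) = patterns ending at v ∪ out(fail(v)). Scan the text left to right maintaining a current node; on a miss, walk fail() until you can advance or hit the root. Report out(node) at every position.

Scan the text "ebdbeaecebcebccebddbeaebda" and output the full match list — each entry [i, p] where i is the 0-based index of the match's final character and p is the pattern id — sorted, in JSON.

Build:
Trie (insert patterns):
  n0 'ε': c→1 d→4 e→9
  n1 'c': e→2
  n2 'ce': b→3
  n3 'ceb': ·  [P0 ends]
  n4 'd': b→5
  n5 'db': e→6
  n6 'dbe': a→7
  n7 'dbea': e→8
  n8 'dbeae': ·  [P1 ends]
  n9 'e': b→10
  n10 'eb': ·  [P2 ends]

BFS fail/out derivation:
  fail(1) 'c': from fail(0)=0 chase 'c': 0 ⇒ 0;  out=∅∪out(0)=∅
  fail(4) 'd': from fail(0)=0 chase 'd': 0 ⇒ 0;  out=∅∪out(0)=∅
  fail(9) 'e': from fail(0)=0 chase 'e': 0 ⇒ 0;  out=∅∪out(0)=∅
  fail(2) 'ce': from fail(1)=0 chase 'e': 0 ⇒ 9;  out=∅∪out(9)=∅
  fail(5) 'db': from fail(4)=0 chase 'b': 0 ⇒ 0;  out=∅∪out(0)=∅
  fail(10) 'eb': from fail(9)=0 chase 'b': 0 ⇒ 0;  out={2}∪out(0)={2}
  fail(3) 'ceb': from fail(2)=9 chase 'b': 9 ⇒ 10;  out={0}∪out(10)={0,2}
  fail(6) 'dbe': from fail(5)=0 chase 'e': 0 ⇒ 9;  out=∅∪out(9)=∅
  fail(7) 'dbea': from fail(6)=9 chase 'a': 9→0 ⇒ 0;  out=∅∪out(0)=∅
  fail(8) 'dbeae': from fail(7)=0 chase 'e': 0 ⇒ 9;  out={1}∪out(9)={1}

Scan:
i=0 'e': node 0→9
i=1 'b': node 9→10  ** P2@[0:1]
i=2 'd': node 10→4 ·f
i=3 'b': node 4→5
i=4 'e': node 5→6
i=5 'a': node 6→7
i=6 'e': node 7→8  ** P1@[2:6]
i=7 'c': node 8→1 ·f
i=8 'e': node 1→2
i=9 'b': node 2→3  ** P0@[7:9],P2@[8:9]
i=10 'c': node 3→1 ·f
i=11 'e': node 1→2
i=12 'b': node 2→3  ** P0@[10:12],P2@[11:12]
i=13 'c': node 3→1 ·f
i=14 'c': node 1→1 ·f
i=15 'e': node 1→2
i=16 'b': node 2→3  ** P0@[14:16],P2@[15:16]
i=17 'd': node 3→4 ·f
i=18 'd': node 4→4 ·f
i=19 'b': node 4→5
i=20 'e': node 5→6
i=21 'a': node 6→7
i=22 'e': node 7→8  ** P1@[18:22]
i=23 'b': node 8→10 ·f  ** P2@[22:23]
i=24 'd': node 10→4 ·f
i=25 'a': node 4→0 ·f

Result: [[1,2],[6,1],[9,0],[9,2],[12,0],[12,2],[16,0],[16,2],[22,1],[23,2]]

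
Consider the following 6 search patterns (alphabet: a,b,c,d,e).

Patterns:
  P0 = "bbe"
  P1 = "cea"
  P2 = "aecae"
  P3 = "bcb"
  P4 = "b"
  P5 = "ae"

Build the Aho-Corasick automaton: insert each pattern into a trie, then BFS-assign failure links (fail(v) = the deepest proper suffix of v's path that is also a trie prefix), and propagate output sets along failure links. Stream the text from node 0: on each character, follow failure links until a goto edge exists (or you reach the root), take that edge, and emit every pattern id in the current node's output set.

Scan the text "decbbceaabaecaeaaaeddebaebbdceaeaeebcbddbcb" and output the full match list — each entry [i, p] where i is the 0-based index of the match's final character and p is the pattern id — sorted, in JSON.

Build:
Trie nodes:
  n0 'ε': a→7 b→1 c→4
  n1 'b': b→2 c→12  ←P4
  n2 'bb': e→3
  n3 'bbe': ·  ←P0
  n4 'c': e→5
  n5 'ce': a→6
  n6 'cea': ·  ←P1
  n7 'a': e→8
  n8 'ae': c→9  ←P5
  n9 'aec': a→10
  n10 'aeca': e→11
  n11 'aecae': ·  ←P2
  n12 'bc': b→13
  n13 'bcb': ·  ←P3

Failure links (BFS by depth):
  n1('b'): parent n0 fail=0; on 'b' 0 → fail=0;  out {4}∪∅={4}
  n4('c'): parent n0 fail=0; on 'c' 0 → fail=0;  out ∅∪∅=∅
  n7('a'): parent n0 fail=0; on 'a' 0 → fail=0;  out ∅∪∅=∅
  n2('bb'): parent n1 fail=0; on 'b' 0 → fail=1;  out ∅∪{4}={4}
  n5('ce'): parent n4 fail=0; on 'e' 0 → fail=0;  out ∅∪∅=∅
  n8('ae'): parent n7 fail=0; on 'e' 0 → fail=0;  out {5}∪∅={5}
  n12('bc'): parent n1 fail=0; on 'c' 0 → fail=4;  out ∅∪∅=∅
  n3('bbe'): parent n2 fail=1; on 'e' 1→0 → fail=0;  out {0}∪∅={0}
  n6('cea'): parent n5 fail=0; on 'a' 0 → fail=7;  out {1}∪∅={1}
  n9('aec'): parent n8 fail=0; on 'c' 0 → fail=4;  out ∅∪∅=∅
  n13('bcb'): parent n12 fail=4; on 'b' 4→0 → fail=1;  out {3}∪{4}={3,4}
  n10('aeca'): parent n9 fail=4; on 'a' 4→0 → fail=7;  out ∅∪∅=∅
  n11('aecae'): parent n10 fail=7; on 'e' 7 → fail=8;  out {2}∪{5}={2,5}

Text stream:
[0] read 'd'  n0⇒n0
[1] read 'e'  n0⇒n0
[2] read 'c'  n0⇒n4
[3] read 'b'  n4⇒n1 (fail-walked)  ** P4@[3:3]
[4] read 'b'  n1⇒n2  ** P4@[4:4]
[5] read 'c'  n2⇒n12 (fail-walked)
[6] read 'e'  n12⇒n5 (fail-walked)
[7] read 'a'  n5⇒n6  ** P1@[5:7]
[8] read 'a'  n6⇒n7 (fail-walked)
[9] read 'b'  n7⇒n1 (fail-walked)  ** P4@[9:9]
[10] read 'a'  n1⇒n7 (fail-walked)
[11] read 'e'  n7⇒n8  ** P5@[10:11]
[12] read 'c'  n8⇒n9
[13] read 'a'  n9⇒n10
[14] read 'e'  n10⇒n11  ** P2@[10:14],P5@[13:14]
[15] read 'a'  n11⇒n7 (fail-walked)
[16] read 'a'  n7⇒n7 (fail-walked)
[17] read 'a'  n7⇒n7 (fail-walked)
[18] read 'e'  n7⇒n8  ** P5@[17:18]
[19] read 'd'  n8⇒n0 (fail-walked)
[20] read 'd'  n0⇒n0
[21] read 'e'  n0⇒n0
[22] read 'b'  n0⇒n1  ** P4@[22:22]
[23] read 'a'  n1⇒n7 (fail-walked)
[24] read 'e'  n7⇒n8  ** P5@[23:24]
[25] read 'b'  n8⇒n1 (fail-walked)  ** P4@[25:25]
[26] read 'b'  n1⇒n2  ** P4@[26:26]
[27] read 'd'  n2⇒n0 (fail-walked)
[28] read 'c'  n0⇒n4
[29] read 'e'  n4⇒n5
[30] read 'a'  n5⇒n6  ** P1@[28:30]
[31] read 'e'  n6⇒n8 (fail-walked)  ** P5@[30:31]
[32] read 'a'  n8⇒n7 (fail-walked)
[33] read 'e'  n7⇒n8  ** P5@[32:33]
[34] read 'e'  n8⇒n0 (fail-walked)
[35] read 'b'  n0⇒n1  ** P4@[35:35]
[36] read 'c'  n1⇒n12
[37] read 'b'  n12⇒n13  ** P3@[35:37],P4@[37:37]
[38] read 'd'  n13⇒n0 (fail-walked)
[39] read 'd'  n0⇒n0
[40] read 'b'  n0⇒n1  ** P4@[40:40]
[41] read 'c'  n1⇒n12
[42] read 'b'  n12⇒n13  ** P3@[40:42],P4@[42:42]

Result: [[3,4],[4,4],[7,1],[9,4],[11,5],[14,2],[14,5],[18,5],[22,4],[24,5],[25,4],[26,4],[30,1],[31,5],[33,5],[35,4],[37,3],[37,4],[40,4],[42,3],[42,4]]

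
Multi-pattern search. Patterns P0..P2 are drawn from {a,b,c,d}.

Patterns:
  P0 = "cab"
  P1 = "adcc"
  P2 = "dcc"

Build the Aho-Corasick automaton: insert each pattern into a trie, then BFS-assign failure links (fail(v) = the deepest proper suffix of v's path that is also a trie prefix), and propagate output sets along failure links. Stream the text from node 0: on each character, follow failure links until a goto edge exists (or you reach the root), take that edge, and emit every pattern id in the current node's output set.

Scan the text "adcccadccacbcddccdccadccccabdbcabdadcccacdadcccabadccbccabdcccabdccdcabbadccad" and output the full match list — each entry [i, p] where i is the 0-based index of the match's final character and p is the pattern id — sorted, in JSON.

Build automaton:
Trie (insert patterns):
  0='ε' goto a→4 c→1 d→8
  1='c' goto a→2
  2='ca' goto b→3
  3='cab' goto ·  ←P0
  4='a' goto d→5
  5='ad' goto c→6
  6='adc' goto c→7
  7='adcc' goto ·  ←P1
  8='d' goto c→9
  9='dc' goto c→10
  10='dcc' goto ·  ←P2

Failure links (BFS by depth):
  n1('c'): parent n0 fail=0; on 'c' 0 → fail=0;  out ∅∪∅=∅
  n4('a'): parent n0 fail=0; on 'a' 0 → fail=0;  out ∅∪∅=∅
  n8('d'): parent n0 fail=0; on 'd' 0 → fail=0;  out ∅∪∅=∅
  n2('ca'): parent n1 fail=0; on 'a' 0 → fail=4;  out ∅∪∅=∅
  n5('ad'): parent n4 fail=0; on 'd' 0 → fail=8;  out ∅∪∅=∅
  n9('dc'): parent n8 fail=0; on 'c' 0 → fail=1;  out ∅∪∅=∅
  n3('cab'): parent n2 fail=4; on 'b' 4→0 → fail=0;  out {0}∪∅={0}
  n6('adc'): parent n5 fail=8; on 'c' 8 → fail=9;  out ∅∪∅=∅
  n10('dcc'): parent n9 fail=1; on 'c' 1→0 → fail=1;  out {2}∪∅={2}
  n7('adcc'): parent n6 fail=9; on 'c' 9 → fail=10;  out {1}∪{2}={1,2}

Run:
i=0 'a': node 0→4
i=1 'd': node 4→5
i=2 'c': node 5→6
i=3 'c': node 6→7  ** P1@[0:3],P2@[1:3]
i=4 'c': node 7→1 (via fail)
i=5 'a': node 1→2
i=6 'd': node 2→5 (via fail)
i=7 'c': node 5→6
i=8 'c': node 6→7  ** P1@[5:8],P2@[6:8]
i=9 'a': node 7→2 (via fail)
i=10 'c': node 2→1 (via fail)
i=11 'b': node 1→0 (via fail)
i=12 'c': node 0→1
i=13 'd': node 1→8 (via fail)
i=14 'd': node 8→8 (via fail)
i=15 'c': node 8→9
i=16 'c': node 9→10  ** P2@[14:16]
i=17 'd': node 10→8 (via fail)
i=18 'c': node 8→9
i=19 'c': node 9→10  ** P2@[17:19]
i=20 'a': node 10→2 (via fail)
i=21 'd': node 2→5 (via fail)
i=22 'c': node 5→6
i=23 'c': node 6→7  ** P1@[20:23],P2@[21:23]
i=24 'c': node 7→1 (via fail)
i=25 'c': node 1→1 (via fail)
i=26 'a': node 1→2
i=27 'b': node 2→3  ** P0@[25:27]
i=28 'd': node 3→8 (via fail)
i=29 'b': node 8→0 (via fail)
i=30 'c': node 0→1
i=31 'a': node 1→2
i=32 'b': node 2→3  ** P0@[30:32]
i=33 'd': node 3→8 (via fail)
i=34 'a': node 8→4 (via fail)
i=35 'd': node 4→5
i=36 'c': node 5→6
i=37 'c': node 6→7  ** P1@[34:37],P2@[35:37]
i=38 'c': node 7→1 (via fail)
i=39 'a': node 1→2
i=40 'c': node 2→1 (via fail)
i=41 'd': node 1→8 (via fail)
i=42 'a': node 8→4 (via fail)
i=43 'd': node 4→5
i=44 'c': node 5→6
i=45 'c': node 6→7  ** P1@[42:45],P2@[43:45]
i=46 'c': node 7→1 (via fail)
i=47 'a': node 1→2
i=48 'b': node 2→3  ** P0@[46:48]
i=49 'a': node 3→4 (via fail)
i=50 'd': node 4→5
i=51 'c': node 5→6
i=52 'c': node 6→7  ** P1@[49:52],P2@[50:52]
i=53 'b': node 7→0 (via fail)
i=54 'c': node 0→1
i=55 'c': node 1→1 (via fail)
i=56 'a': node 1→2
i=57 'b': node 2→3  ** P0@[55:57]
i=58 'd': node 3→8 (via fail)
i=59 'c': node 8→9
i=60 'c': node 9→10  ** P2@[58:60]
i=61 'c': node 10→1 (via fail)
i=62 'a': node 1→2
i=63 'b': node 2→3  ** P0@[61:63]
i=64 'd': node 3→8 (via fail)
i=65 'c': node 8→9
i=66 'c': node 9→10  ** P2@[64:66]
i=67 'd': node 10→8 (via fail)
i=68 'c': node 8→9
i=69 'a': node 9→2 (via fail)
i=70 'b': node 2→3  ** P0@[68:70]
i=71 'b': node 3→0 (via fail)
i=72 'a': node 0→4
i=73 'd': node 4→5
i=74 'c': node 5→6
i=75 'c': node 6→7  ** P1@[72:75],P2@[73:75]
i=76 'a': node 7→2 (via fail)
i=77 'd': node 2→5 (via fail)

Matches: [[3,1],[3,2],[8,1],[8,2],[16,2],[19,2],[23,1],[23,2],[27,0],[32,0],[37,1],[37,2],[45,1],[45,2],[48,0],[52,1],[52,2],[57,0],[60,2],[63,0],[66,2],[70,0],[75,1],[75,2]]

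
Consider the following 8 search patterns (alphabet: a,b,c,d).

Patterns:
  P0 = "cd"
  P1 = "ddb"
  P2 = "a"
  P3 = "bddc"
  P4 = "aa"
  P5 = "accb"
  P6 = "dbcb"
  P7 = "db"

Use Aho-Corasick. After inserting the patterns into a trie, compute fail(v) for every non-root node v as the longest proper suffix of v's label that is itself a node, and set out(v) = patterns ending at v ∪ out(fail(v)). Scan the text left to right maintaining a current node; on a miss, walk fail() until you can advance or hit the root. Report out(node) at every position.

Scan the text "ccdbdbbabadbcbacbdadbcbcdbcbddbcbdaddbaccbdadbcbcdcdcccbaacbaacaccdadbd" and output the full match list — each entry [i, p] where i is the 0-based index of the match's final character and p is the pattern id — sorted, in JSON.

Build:
Trie nodes:
  n0 'ε': a→6 b→7 c→1 d→3
  n1 'c': d→2
  n2 'cd': ·  [P0 ends]
  n3 'd': b→15 d→4
  n4 'dd': b→5
  n5 'ddb': ·  [P1 ends]
  n6 'a': a→11 c→12  [P2 ends]
  n7 'b': d→8
  n8 'bd': d→9
  n9 'bdd': c→10
  n10 'bddc': ·  [P3 ends]
  n11 'aa': ·  [P4 ends]
  n12 'ac': c→13
  n13 'acc': b→14
  n14 'accb': ·  [P5 ends]
  n15 'db': c→16  [P7 ends]
  n16 'dbc': b→17
  n17 'dbcb': ·  [P6 ends]

BFS fail/out derivation:
  n1('c'): parent n0 fail=0; on 'c' 0 → fail=0;  out ∅∪∅=∅
  n3('d'): parent n0 fail=0; on 'd' 0 → fail=0;  out ∅∪∅=∅
  n6('a'): parent n0 fail=0; on 'a' 0 → fail=0;  out {2}∪∅={2}
  n7('b'): parent n0 fail=0; on 'b' 0 → fail=0;  out ∅∪∅=∅
  n2('cd'): parent n1 fail=0; on 'd' 0 → fail=3;  out {0}∪∅={0}
  n4('dd'): parent n3 fail=0; on 'd' 0 → fail=3;  out ∅∪∅=∅
  n8('bd'): parent n7 fail=0; on 'd' 0 → fail=3;  out ∅∪∅=∅
  n11('aa'): parent n6 fail=0; on 'a' 0 → fail=6;  out {4}∪{2}={2,4}
  n12('ac'): parent n6 fail=0; on 'c' 0 → fail=1;  out ∅∪∅=∅
  n15('db'): parent n3 fail=0; on 'b' 0 → fail=7;  out {7}∪∅={7}
  n5('ddb'): parent n4 fail=3; on 'b' 3 → fail=15;  out {1}∪{7}={1,7}
  n9('bdd'): parent n8 fail=3; on 'd' 3 → fail=4;  out ∅∪∅=∅
  n13('acc'): parent n12 fail=1; on 'c' 1→0 → fail=1;  out ∅∪∅=∅
  n16('dbc'): parent n15 fail=7; on 'c' 7→0 → fail=1;  out ∅∪∅=∅
  n10('bddc'): parent n9 fail=4; on 'c' 4→3→0 → fail=1;  out {3}∪∅={3}
  n14('accb'): parent n13 fail=1; on 'b' 1→0 → fail=7;  out {5}∪∅={5}
  n17('dbcb'): parent n16 fail=1; on 'b' 1→0 → fail=7;  out {6}∪∅={6}

Run:
i=0 'c': node 0→1
i=1 'c': node 1→1 ·f
i=2 'd': node 1→2  → match P0@[1:2]
i=3 'b': node 2→15 ·f  → match P7@[2:3]
i=4 'd': node 15→8 ·f
i=5 'b': node 8→15 ·f  → match P7@[4:5]
i=6 'b': node 15→7 ·f
i=7 'a': node 7→6 ·f  → match P2@[7:7]
i=8 'b': node 6→7 ·f
i=9 'a': node 7→6 ·f  → match P2@[9:9]
i=10 'd': node 6→3 ·f
i=11 'b': node 3→15  → match P7@[10:11]
i=12 'c': node 15→16
i=13 'b': node 16→17  → match P6@[10:13]
i=14 'a': node 17→6 ·f  → match P2@[14:14]
i=15 'c': node 6→12
i=16 'b': node 12→7 ·f
i=17 'd': node 7→8
i=18 'a': node 8→6 ·f  → match P2@[18:18]
i=19 'd': node 6→3 ·f
i=20 'b': node 3→15  → match P7@[19:20]
i=21 'c': node 15→16
i=22 'b': node 16→17  → match P6@[19:22]
i=23 'c': node 17→1 ·f
i=24 'd': node 1→2  → match P0@[23:24]
i=25 'b': node 2→15 ·f  → match P7@[24:25]
i=26 'c': node 15→16
i=27 'b': node 16→17  → match P6@[24:27]
i=28 'd': node 17→8 ·f
i=29 'd': node 8→9
i=30 'b': node 9→5 ·f  → match P1@[28:30],P7@[29:30]
i=31 'c': node 5→16 ·f
i=32 'b': node 16→17  → match P6@[29:32]
i=33 'd': node 17→8 ·f
i=34 'a': node 8→6 ·f  → match P2@[34:34]
i=35 'd': node 6→3 ·f
i=36 'd': node 3→4
i=37 'b': node 4→5  → match P1@[35:37],P7@[36:37]
i=38 'a': node 5→6 ·f  → match P2@[38:38]
i=39 'c': node 6→12
i=40 'c': node 12→13
i=41 'b': node 13→14  → match P5@[38:41]
i=42 'd': node 14→8 ·f
i=43 'a': node 8→6 ·f  → match P2@[43:43]
i=44 'd': node 6→3 ·f
i=45 'b': node 3→15  → match P7@[44:45]
i=46 'c': node 15→16
i=47 'b': node 16→17  → match P6@[44:47]
i=48 'c': node 17→1 ·f
i=49 'd': node 1→2  → match P0@[48:49]
i=50 'c': node 2→1 ·f
i=51 'd': node 1→2  → match P0@[50:51]
i=52 'c': node 2→1 ·f
i=53 'c': node 1→1 ·f
i=54 'c': node 1→1 ·f
i=55 'b': node 1→7 ·f
i=56 'a': node 7→6 ·f  → match P2@[56:56]
i=57 'a': node 6→11  → match P2@[57:57],P4@[56:57]
i=58 'c': node 11→12 ·f
i=59 'b': node 12→7 ·f
i=60 'a': node 7→6 ·f  → match P2@[60:60]
i=61 'a': node 6→11  → match P2@[61:61],P4@[60:61]
i=62 'c': node 11→12 ·f
i=63 'a': node 12→6 ·f  → match P2@[63:63]
i=64 'c': node 6→12
i=65 'c': node 12→13
i=66 'd': node 13→2 ·f  → match P0@[65:66]
i=67 'a': node 2→6 ·f  → match P2@[67:67]
i=68 'd': node 6→3 ·f
i=69 'b': node 3→15  → match P7@[68:69]
i=70 'd': node 15→8 ·f

Matches: [[2,0],[3,7],[5,7],[7,2],[9,2],[11,7],[13,6],[14,2],[18,2],[20,7],[22,6],[24,0],[25,7],[27,6],[30,1],[30,7],[32,6],[34,2],[37,1],[37,7],[38,2],[41,5],[43,2],[45,7],[47,6],[49,0],[51,0],[56,2],[57,2],[57,4],[60,2],[61,2],[61,4],[63,2],[66,0],[67,2],[69,7]]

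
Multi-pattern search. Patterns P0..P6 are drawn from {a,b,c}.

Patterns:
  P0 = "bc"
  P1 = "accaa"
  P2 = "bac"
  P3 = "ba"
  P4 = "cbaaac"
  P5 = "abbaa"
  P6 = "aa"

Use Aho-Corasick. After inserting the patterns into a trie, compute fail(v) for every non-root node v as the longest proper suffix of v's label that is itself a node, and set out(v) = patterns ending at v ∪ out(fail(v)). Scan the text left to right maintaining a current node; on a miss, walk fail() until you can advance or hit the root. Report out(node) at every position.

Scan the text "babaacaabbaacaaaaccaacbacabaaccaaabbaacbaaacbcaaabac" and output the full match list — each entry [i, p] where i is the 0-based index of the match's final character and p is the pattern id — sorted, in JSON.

Construct AC machine:
Trie (insert patterns):
  0='ε' goto a→3 b→1 c→10
  1='b' goto a→8 c→2
  2='bc' goto ·  [P0 ends]
  3='a' goto a→20 b→16 c→4
  4='ac' goto c→5
  5='acc' goto a→6
  6='acca' goto a→7
  7='accaa' goto ·  [P1 ends]
  8='ba' goto c→9  [P3 ends]
  9='bac' goto ·  [P2 ends]
  10='c' goto b→11
  11='cb' goto a→12
  12='cba' goto a→13
  13='cbaa' goto a→14
  14='cbaaa' goto c→15
  15='cbaaac' goto ·  [P4 ends]
  16='ab' goto b→17
  17='abb' goto a→18
  18='abba' goto a→19
  19='abbaa' goto ·  [P5 ends]
  20='aa' goto ·  [P6 ends]

Failure links (BFS by depth):
  n1('b'): parent n0 fail=0; on 'b' 0 → fail=0;  out ∅∪∅=∅
  n3('a'): parent n0 fail=0; on 'a' 0 → fail=0;  out ∅∪∅=∅
  n10('c'): parent n0 fail=0; on 'c' 0 → fail=0;  out ∅∪∅=∅
  n2('bc'): parent n1 fail=0; on 'c' 0 → fail=10;  out {0}∪∅={0}
  n4('ac'): parent n3 fail=0; on 'c' 0 → fail=10;  out ∅∪∅=∅
  n8('ba'): parent n1 fail=0; on 'a' 0 → fail=3;  out {3}∪∅={3}
  n11('cb'): parent n10 fail=0; on 'b' 0 → fail=1;  out ∅∪∅=∅
  n16('ab'): parent n3 fail=0; on 'b' 0 → fail=1;  out ∅∪∅=∅
  n20('aa'): parent n3 fail=0; on 'a' 0 → fail=3;  out {6}∪∅={6}
  n5('acc'): parent n4 fail=10; on 'c' 10→0 → fail=10;  out ∅∪∅=∅
  n9('bac'): parent n8 fail=3; on 'c' 3 → fail=4;  out {2}∪∅={2}
  n12('cba'): parent n11 fail=1; on 'a' 1 → fail=8;  out ∅∪{3}={3}
  n17('abb'): parent n16 fail=1; on 'b' 1→0 → fail=1;  out ∅∪∅=∅
  n6('acca'): parent n5 fail=10; on 'a' 10→0 → fail=3;  out ∅∪∅=∅
  n13('cbaa'): parent n12 fail=8; on 'a' 8→3 → fail=20;  out ∅∪{6}={6}
  n18('abba'): parent n17 fail=1; on 'a' 1 → fail=8;  out ∅∪{3}={3}
  n7('accaa'): parent n6 fail=3; on 'a' 3 → fail=20;  out {1}∪{6}={1,6}
  n14('cbaaa'): parent n13 fail=20; on 'a' 20→3 → fail=20;  out ∅∪{6}={6}
  n19('abbaa'): parent n18 fail=8; on 'a' 8→3 → fail=20;  out {5}∪{6}={5,6}
  n15('cbaaac'): parent n14 fail=20; on 'c' 20→3 → fail=4;  out {4}∪∅={4}

Text stream:
pos 0 'b': at 1
pos 1 'a': at 8  emit P3@[0:1]
pos 2 'b': at 16 (via fail)
pos 3 'a': at 8 (via fail)  emit P3@[2:3]
pos 4 'a': at 20 (via fail)  emit P6@[3:4]
pos 5 'c': at 4 (via fail)
pos 6 'a': at 3 (via fail)
pos 7 'a': at 20  emit P6@[6:7]
pos 8 'b': at 16 (via fail)
pos 9 'b': at 17
pos 10 'a': at 18  emit P3@[9:10]
pos 11 'a': at 19  emit P5@[7:11],P6@[10:11]
pos 12 'c': at 4 (via fail)
pos 13 'a': at 3 (via fail)
pos 14 'a': at 20  emit P6@[13:14]
pos 15 'a': at 20 (via fail)  emit P6@[14:15]
pos 16 'a': at 20 (via fail)  emit P6@[15:16]
pos 17 'c': at 4 (via fail)
pos 18 'c': at 5
pos 19 'a': at 6
pos 20 'a': at 7  emit P1@[16:20],P6@[19:20]
pos 21 'c': at 4 (via fail)
pos 22 'b': at 11 (via fail)
pos 23 'a': at 12  emit P3@[22:23]
pos 24 'c': at 9 (via fail)  emit P2@[22:24]
pos 25 'a': at 3 (via fail)
pos 26 'b': at 16
pos 27 'a': at 8 (via fail)  emit P3@[26:27]
pos 28 'a': at 20 (via fail)  emit P6@[27:28]
pos 29 'c': at 4 (via fail)
pos 30 'c': at 5
pos 31 'a': at 6
pos 32 'a': at 7  emit P1@[28:32],P6@[31:32]
pos 33 'a': at 20 (via fail)  emit P6@[32:33]
pos 34 'b': at 16 (via fail)
pos 35 'b': at 17
pos 36 'a': at 18  emit P3@[35:36]
pos 37 'a': at 19  emit P5@[33:37],P6@[36:37]
pos 38 'c': at 4 (via fail)
pos 39 'b': at 11 (via fail)
pos 40 'a': at 12  emit P3@[39:40]
pos 41 'a': at 13  emit P6@[40:41]
pos 42 'a': at 14  emit P6@[41:42]
pos 43 'c': at 15  emit P4@[38:43]
pos 44 'b': at 11 (via fail)
pos 45 'c': at 2 (via fail)  emit P0@[44:45]
pos 46 'a': at 3 (via fail)
pos 47 'a': at 20  emit P6@[46:47]
pos 48 'a': at 20 (via fail)  emit P6@[47:48]
pos 49 'b': at 16 (via fail)
pos 50 'a': at 8 (via fail)  emit P3@[49:50]
pos 51 'c': at 9  emit P2@[49:51]

All matches (sorted): [[1,3],[3,3],[4,6],[7,6],[10,3],[11,5],[11,6],[14,6],[15,6],[16,6],[20,1],[20,6],[23,3],[24,2],[27,3],[28,6],[32,1],[32,6],[33,6],[36,3],[37,5],[37,6],[40,3],[41,6],[42,6],[43,4],[45,0],[47,6],[48,6],[50,3],[51,2]]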